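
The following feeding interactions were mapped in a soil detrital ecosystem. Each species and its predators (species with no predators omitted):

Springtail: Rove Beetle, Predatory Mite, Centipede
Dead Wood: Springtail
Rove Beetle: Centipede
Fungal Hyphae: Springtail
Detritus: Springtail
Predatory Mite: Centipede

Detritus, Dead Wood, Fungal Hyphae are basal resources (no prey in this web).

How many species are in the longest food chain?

One longest chain: Detritus → Springtail → Rove Beetle → Centipede.
It has 4 species and 3 links.

4 species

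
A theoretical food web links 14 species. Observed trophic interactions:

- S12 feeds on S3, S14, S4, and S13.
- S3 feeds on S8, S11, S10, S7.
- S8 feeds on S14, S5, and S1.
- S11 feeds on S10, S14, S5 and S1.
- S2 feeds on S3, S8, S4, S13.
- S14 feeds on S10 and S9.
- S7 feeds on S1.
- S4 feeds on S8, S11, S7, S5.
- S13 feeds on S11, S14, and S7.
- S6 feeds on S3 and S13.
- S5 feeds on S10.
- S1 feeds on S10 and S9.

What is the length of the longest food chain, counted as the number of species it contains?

5 species

One longest chain: S10 → S5 → S11 → S3 → S6.
It has 5 species and 4 links.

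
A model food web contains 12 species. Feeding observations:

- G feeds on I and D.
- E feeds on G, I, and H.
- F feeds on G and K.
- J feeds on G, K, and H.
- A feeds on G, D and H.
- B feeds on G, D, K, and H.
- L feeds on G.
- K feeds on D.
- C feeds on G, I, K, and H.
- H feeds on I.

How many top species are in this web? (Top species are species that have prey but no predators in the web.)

Top species (has prey, but nothing eats it): E, F, C, B, J, L, A.
Count: 7.

7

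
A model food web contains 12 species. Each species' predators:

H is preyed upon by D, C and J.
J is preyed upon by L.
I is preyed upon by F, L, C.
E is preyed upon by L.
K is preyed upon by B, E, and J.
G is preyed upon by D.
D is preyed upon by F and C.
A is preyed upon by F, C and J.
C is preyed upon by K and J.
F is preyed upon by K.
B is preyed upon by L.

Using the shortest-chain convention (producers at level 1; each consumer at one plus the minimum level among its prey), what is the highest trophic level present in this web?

4

Producers (level 1): A, H, G, I.
Following each consumer down to its lowest-level prey: A → F → K → E (levels 1 through 4).
All prey of E (K 3) are at level 3 or above, so E is at level 1 + 3 = 4.
Every consumer has at least one prey at level 3 or below, so none exceeds level 4.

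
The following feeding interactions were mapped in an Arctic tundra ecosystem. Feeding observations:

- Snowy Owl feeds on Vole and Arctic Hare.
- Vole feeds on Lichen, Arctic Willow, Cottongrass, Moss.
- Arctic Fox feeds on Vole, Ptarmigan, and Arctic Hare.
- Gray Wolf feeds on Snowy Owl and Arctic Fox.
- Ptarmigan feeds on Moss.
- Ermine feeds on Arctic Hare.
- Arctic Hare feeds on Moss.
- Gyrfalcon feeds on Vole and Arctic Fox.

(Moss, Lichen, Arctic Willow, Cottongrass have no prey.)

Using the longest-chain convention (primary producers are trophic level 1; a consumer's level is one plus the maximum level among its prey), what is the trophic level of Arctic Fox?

Moss is a producer → level 1.
Vole eats Moss (level 1); other prey at levels: Lichen 1, Arctic Willow 1, Cottongrass 1 → level 2.
Arctic Fox eats Vole (level 2); other prey at levels: Ptarmigan 2, Arctic Hare 2 → level 3.

Trophic level 3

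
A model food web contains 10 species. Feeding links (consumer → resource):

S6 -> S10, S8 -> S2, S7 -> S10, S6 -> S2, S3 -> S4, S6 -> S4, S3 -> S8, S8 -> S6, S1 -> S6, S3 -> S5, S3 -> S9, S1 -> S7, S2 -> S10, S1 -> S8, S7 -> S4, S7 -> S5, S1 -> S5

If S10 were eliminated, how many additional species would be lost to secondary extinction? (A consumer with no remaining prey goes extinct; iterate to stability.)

Remove S10.
Round 1: S2 (all prey gone) → extinct.
No further losses. Total secondary extinctions: 1.

1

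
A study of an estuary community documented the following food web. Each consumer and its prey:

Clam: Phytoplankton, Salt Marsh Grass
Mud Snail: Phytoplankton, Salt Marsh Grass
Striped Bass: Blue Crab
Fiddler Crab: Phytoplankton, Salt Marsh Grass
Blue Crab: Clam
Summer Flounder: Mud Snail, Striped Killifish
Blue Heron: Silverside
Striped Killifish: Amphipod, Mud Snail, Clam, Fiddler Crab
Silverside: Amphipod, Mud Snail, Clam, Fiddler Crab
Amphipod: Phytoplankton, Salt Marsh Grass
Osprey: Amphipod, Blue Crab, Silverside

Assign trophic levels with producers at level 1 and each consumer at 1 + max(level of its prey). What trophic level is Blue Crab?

Phytoplankton is a producer → level 1.
Clam eats Phytoplankton (level 1); other prey at levels: Salt Marsh Grass 1 → level 2.
Blue Crab eats Clam → level 3.

Trophic level 3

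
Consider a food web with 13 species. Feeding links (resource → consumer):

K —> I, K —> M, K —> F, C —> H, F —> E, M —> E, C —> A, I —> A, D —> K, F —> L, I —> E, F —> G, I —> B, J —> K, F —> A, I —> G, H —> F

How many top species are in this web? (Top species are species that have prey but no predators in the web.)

Top species (has prey, but nothing eats it): A, G, E, L, B.
Count: 5.

5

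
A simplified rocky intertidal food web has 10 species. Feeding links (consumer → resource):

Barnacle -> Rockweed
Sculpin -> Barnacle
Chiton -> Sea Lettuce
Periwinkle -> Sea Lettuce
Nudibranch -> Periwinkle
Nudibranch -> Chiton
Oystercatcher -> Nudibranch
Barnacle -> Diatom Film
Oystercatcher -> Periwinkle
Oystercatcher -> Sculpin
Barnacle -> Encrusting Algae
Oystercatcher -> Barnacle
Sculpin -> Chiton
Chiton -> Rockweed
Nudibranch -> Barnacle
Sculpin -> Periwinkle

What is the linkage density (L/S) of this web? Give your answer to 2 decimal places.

There are L = 16 links among S = 10 species.
L/S = 16/10 = 1.6000 ≈ 1.60.

L/S = 1.60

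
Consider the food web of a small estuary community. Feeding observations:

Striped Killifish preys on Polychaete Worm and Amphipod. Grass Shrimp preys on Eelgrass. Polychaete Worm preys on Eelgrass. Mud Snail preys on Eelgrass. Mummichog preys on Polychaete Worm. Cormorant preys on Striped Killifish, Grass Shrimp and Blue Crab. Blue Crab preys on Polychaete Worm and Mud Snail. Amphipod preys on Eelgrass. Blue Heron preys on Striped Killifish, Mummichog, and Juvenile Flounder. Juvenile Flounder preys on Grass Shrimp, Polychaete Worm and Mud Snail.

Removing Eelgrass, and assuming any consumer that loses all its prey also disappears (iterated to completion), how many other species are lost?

Remove Eelgrass.
Round 1: Polychaete Worm (all prey gone), Mud Snail (all prey gone), Amphipod (all prey gone), Grass Shrimp (all prey gone) → extinct.
Round 2: Striped Killifish (all prey gone), Blue Crab (all prey gone), Juvenile Flounder (all prey gone), Mummichog (all prey gone) → extinct.
Round 3: Cormorant (all prey gone), Blue Heron (all prey gone) → extinct.
No further losses. Total secondary extinctions: 10.

10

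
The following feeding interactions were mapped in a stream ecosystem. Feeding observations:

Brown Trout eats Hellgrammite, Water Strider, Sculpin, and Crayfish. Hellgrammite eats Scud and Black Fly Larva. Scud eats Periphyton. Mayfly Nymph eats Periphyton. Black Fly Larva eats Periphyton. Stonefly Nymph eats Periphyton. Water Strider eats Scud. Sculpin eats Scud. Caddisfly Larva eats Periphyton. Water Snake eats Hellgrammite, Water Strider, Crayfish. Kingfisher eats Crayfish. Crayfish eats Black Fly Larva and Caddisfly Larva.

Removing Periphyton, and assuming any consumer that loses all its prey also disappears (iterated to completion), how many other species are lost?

12

Remove Periphyton.
Round 1: Black Fly Larva (all prey gone), Caddisfly Larva (all prey gone), Scud (all prey gone), Mayfly Nymph (all prey gone), Stonefly Nymph (all prey gone) → extinct.
Round 2: Water Strider (all prey gone), Sculpin (all prey gone), Crayfish (all prey gone), Hellgrammite (all prey gone) → extinct.
Round 3: Kingfisher (all prey gone), Brown Trout (all prey gone), Water Snake (all prey gone) → extinct.
No further losses. Total secondary extinctions: 12.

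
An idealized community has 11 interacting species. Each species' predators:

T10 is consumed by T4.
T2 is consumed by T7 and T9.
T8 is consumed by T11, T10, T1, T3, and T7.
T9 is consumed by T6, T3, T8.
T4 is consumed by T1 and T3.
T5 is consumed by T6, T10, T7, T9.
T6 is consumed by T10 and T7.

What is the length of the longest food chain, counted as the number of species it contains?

One longest chain: T2 → T9 → T6 → T10 → T4 → T3.
It has 6 species and 5 links.

6 species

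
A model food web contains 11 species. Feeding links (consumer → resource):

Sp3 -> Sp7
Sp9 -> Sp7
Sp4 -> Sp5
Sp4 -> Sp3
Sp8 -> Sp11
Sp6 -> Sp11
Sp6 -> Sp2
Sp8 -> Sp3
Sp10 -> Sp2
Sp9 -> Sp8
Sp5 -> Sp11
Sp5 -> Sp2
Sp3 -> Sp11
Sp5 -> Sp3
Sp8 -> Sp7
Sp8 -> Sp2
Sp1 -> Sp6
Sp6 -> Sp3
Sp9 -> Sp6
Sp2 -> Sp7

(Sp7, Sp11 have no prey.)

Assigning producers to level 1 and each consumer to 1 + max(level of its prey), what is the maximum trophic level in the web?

4

Producers (level 1): Sp7, Sp11.
Sp7 → Sp3 → Sp5 → Sp4 gives Sp4 level 4.
No species has a prey at level 4, so no species reaches level 5.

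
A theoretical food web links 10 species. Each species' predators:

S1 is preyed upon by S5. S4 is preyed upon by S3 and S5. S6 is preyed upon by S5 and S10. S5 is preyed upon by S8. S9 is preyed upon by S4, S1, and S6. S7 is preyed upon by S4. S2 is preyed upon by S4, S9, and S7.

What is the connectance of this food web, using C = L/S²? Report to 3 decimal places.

C = 0.130

The web has S = 10 species and L = 13 feeding links.
C = L / S² = 13 / 100 = 0.1300 ≈ 0.130.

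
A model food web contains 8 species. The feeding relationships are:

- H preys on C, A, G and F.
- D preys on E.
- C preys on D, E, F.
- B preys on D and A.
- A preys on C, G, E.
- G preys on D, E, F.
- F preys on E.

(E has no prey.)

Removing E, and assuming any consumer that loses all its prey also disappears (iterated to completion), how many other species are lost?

Remove E.
Round 1: D (all prey gone), F (all prey gone) → extinct.
Round 2: G (all prey gone), C (all prey gone) → extinct.
Round 3: A (all prey gone) → extinct.
Round 4: B (all prey gone), H (all prey gone) → extinct.
No further losses. Total secondary extinctions: 7.

7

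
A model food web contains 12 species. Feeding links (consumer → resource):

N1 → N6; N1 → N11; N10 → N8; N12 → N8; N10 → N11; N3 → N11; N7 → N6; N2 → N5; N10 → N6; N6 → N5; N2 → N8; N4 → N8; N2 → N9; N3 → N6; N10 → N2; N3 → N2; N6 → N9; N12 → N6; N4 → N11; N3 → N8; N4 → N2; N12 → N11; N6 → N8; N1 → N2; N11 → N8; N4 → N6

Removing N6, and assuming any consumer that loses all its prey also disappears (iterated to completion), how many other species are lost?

Remove N6.
Round 1: N7 (all prey gone) → extinct.
No further losses. Total secondary extinctions: 1.

1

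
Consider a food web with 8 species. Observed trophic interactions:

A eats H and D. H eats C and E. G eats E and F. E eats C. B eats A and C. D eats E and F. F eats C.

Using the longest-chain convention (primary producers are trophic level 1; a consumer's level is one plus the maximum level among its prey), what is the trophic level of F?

Trophic level 2

C is a producer → level 1.
F eats C → level 2.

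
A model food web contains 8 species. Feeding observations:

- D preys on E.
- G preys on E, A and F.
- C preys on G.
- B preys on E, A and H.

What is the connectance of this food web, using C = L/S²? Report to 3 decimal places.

C = 0.125

The web has S = 8 species and L = 8 feeding links.
C = L / S² = 8 / 64 = 0.1250 ≈ 0.125.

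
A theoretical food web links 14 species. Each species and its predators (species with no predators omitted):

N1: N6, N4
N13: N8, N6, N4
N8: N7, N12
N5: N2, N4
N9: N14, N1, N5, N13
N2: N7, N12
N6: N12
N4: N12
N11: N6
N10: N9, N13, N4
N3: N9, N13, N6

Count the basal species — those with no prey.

3

Basal species (no prey listed): N11, N10, N3.
Count: 3.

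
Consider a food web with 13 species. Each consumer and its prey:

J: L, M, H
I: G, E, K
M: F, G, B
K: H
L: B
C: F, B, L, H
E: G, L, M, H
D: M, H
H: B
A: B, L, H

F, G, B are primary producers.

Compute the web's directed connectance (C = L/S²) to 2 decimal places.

The web has S = 13 species and L = 25 feeding links.
C = L / S² = 25 / 169 = 0.1479 ≈ 0.15.

C = 0.15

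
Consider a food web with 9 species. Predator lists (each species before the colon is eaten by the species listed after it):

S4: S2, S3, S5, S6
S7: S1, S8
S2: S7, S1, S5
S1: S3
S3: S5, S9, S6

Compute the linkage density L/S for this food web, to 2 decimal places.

There are L = 13 links among S = 9 species.
L/S = 13/9 = 1.4444 ≈ 1.44.

L/S = 1.44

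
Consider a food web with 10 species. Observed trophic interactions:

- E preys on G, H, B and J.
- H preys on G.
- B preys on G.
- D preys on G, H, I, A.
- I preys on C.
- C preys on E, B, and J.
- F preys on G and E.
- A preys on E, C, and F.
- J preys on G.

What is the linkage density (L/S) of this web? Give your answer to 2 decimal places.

L/S = 2.00

There are L = 20 links among S = 10 species.
L/S = 20/10 = 2.0000 ≈ 2.00.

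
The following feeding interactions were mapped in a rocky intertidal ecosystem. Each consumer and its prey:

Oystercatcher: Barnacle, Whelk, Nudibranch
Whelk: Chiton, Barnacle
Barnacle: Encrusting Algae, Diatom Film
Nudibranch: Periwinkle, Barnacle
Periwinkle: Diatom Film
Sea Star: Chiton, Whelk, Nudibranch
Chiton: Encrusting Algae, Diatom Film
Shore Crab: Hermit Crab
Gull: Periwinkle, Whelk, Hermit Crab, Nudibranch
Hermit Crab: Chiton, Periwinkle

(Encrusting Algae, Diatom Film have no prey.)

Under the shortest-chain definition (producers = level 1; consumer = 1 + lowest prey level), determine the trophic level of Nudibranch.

Diatom Film is a producer → level 1.
Periwinkle eats Diatom Film → level 2.
Nudibranch eats Periwinkle → level 3.
No prey of Nudibranch is below level 2, so 3 is the minimum.

Trophic level 3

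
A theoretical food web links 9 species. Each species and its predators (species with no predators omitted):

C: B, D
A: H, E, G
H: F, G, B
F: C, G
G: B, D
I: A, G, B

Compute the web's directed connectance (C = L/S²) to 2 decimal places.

The web has S = 9 species and L = 15 feeding links.
C = L / S² = 15 / 81 = 0.1852 ≈ 0.19.

C = 0.19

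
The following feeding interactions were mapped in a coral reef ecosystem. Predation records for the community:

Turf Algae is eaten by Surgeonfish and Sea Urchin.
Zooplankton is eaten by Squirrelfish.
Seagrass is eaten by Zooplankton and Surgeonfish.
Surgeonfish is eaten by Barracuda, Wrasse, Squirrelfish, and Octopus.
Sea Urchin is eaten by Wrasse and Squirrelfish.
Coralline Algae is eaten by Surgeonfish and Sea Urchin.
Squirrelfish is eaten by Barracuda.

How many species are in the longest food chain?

4 species

One longest chain: Seagrass → Surgeonfish → Squirrelfish → Barracuda.
It has 4 species and 3 links.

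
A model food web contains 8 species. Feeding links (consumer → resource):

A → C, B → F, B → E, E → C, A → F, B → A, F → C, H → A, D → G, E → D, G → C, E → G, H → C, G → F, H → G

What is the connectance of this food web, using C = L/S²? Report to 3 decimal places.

C = 0.234

The web has S = 8 species and L = 15 feeding links.
C = L / S² = 15 / 64 = 0.2344 ≈ 0.234.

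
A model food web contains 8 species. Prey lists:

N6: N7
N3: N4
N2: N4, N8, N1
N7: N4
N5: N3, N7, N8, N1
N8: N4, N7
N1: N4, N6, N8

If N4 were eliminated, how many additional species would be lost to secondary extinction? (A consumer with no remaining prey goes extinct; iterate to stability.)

7

Remove N4.
Round 1: N3 (all prey gone), N7 (all prey gone) → extinct.
Round 2: N6 (all prey gone), N8 (all prey gone) → extinct.
Round 3: N1 (all prey gone) → extinct.
Round 4: N2 (all prey gone), N5 (all prey gone) → extinct.
No further losses. Total secondary extinctions: 7.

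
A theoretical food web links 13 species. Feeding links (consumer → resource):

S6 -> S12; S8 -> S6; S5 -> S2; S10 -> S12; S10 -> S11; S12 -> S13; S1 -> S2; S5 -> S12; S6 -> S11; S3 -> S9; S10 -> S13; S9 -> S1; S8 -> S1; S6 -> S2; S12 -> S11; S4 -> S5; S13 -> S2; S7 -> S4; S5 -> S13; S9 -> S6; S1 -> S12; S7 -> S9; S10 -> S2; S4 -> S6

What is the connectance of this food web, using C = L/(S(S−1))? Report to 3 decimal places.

C = 0.154

The web has S = 13 species and L = 24 feeding links.
C = L / (S(S−1)) = 24 / 156 = 0.1538 ≈ 0.154.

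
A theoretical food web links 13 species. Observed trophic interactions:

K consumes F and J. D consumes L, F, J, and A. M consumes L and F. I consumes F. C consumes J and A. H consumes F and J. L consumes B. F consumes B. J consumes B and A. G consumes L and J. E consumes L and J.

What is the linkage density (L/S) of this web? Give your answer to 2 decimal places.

There are L = 21 links among S = 13 species.
L/S = 21/13 = 1.6154 ≈ 1.62.

L/S = 1.62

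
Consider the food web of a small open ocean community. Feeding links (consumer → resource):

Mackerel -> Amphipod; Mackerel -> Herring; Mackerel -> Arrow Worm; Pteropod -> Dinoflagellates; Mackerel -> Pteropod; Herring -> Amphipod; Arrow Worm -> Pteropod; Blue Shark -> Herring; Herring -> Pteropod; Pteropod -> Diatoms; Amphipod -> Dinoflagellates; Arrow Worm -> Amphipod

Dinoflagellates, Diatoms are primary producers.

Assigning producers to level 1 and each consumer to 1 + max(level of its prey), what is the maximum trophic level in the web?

4

Producers (level 1): Dinoflagellates, Diatoms.
Dinoflagellates → Amphipod → Herring → Blue Shark gives Blue Shark level 4.
No species has a prey at level 4, so no species reaches level 5.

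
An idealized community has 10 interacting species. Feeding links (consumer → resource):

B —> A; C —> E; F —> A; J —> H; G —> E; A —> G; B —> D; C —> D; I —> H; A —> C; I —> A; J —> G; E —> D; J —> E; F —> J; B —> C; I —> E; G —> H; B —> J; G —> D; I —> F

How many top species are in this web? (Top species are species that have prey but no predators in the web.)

Top species (has prey, but nothing eats it): B, I.
Count: 2.

2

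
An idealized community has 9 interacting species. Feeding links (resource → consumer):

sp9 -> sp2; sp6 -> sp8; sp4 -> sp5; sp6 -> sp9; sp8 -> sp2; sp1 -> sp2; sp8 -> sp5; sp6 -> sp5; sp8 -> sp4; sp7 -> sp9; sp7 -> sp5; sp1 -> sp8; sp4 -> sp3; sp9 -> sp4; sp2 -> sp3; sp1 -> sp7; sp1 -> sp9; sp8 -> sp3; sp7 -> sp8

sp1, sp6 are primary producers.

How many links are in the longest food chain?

4 links

One longest chain: sp1 → sp7 → sp8 → sp4 → sp3.
It has 5 species and 4 links.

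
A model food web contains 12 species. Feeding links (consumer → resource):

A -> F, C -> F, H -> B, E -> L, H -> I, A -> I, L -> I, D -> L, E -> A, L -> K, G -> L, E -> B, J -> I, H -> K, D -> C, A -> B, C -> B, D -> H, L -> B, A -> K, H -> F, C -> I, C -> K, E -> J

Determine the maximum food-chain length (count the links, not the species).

2 links

One longest chain: I → C → D.
It has 3 species and 2 links.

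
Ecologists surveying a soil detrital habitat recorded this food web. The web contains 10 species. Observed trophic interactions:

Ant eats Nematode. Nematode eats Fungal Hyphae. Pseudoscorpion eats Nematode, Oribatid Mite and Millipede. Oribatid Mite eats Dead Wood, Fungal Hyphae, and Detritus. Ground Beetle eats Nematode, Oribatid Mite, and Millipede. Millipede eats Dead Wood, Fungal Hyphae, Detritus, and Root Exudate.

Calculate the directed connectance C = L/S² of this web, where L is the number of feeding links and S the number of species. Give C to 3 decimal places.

C = 0.150

The web has S = 10 species and L = 15 feeding links.
C = L / S² = 15 / 100 = 0.1500 ≈ 0.150.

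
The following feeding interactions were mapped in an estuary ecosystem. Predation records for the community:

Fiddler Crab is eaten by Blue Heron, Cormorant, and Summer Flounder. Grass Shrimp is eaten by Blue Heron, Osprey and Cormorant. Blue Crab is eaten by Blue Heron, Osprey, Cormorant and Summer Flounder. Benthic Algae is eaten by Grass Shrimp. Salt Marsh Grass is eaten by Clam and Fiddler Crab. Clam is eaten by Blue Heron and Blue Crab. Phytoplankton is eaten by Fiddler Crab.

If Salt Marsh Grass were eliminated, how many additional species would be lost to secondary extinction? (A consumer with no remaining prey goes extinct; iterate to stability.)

Remove Salt Marsh Grass.
Round 1: Clam (all prey gone) → extinct.
Round 2: Blue Crab (all prey gone) → extinct.
No further losses. Total secondary extinctions: 2.

2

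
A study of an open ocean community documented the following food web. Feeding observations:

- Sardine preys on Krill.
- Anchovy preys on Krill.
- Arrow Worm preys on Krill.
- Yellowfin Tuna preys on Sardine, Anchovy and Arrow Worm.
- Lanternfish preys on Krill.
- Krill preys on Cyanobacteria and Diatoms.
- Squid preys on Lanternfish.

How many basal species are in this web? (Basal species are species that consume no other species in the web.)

2

Basal species (no prey listed): Cyanobacteria, Diatoms.
Count: 2.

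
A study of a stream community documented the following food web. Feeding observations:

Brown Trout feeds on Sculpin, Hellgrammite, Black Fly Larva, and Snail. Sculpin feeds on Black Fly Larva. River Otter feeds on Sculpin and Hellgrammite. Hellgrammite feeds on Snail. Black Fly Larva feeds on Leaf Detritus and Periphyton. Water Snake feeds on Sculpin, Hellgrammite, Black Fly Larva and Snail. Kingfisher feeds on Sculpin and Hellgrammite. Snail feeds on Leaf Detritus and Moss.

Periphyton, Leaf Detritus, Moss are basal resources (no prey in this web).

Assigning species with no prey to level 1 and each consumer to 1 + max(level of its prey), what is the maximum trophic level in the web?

4

Basal resources (level 1): Periphyton, Leaf Detritus, Moss.
Periphyton → Black Fly Larva → Sculpin → Kingfisher gives Kingfisher level 4.
No species has a prey at level 4, so no species reaches level 5.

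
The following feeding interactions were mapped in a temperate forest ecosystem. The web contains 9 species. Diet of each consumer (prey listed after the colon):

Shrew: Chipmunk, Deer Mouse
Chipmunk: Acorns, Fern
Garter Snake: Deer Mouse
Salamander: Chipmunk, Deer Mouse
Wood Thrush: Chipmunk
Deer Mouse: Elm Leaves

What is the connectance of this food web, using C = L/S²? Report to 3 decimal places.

C = 0.111

The web has S = 9 species and L = 9 feeding links.
C = L / S² = 9 / 81 = 0.1111 ≈ 0.111.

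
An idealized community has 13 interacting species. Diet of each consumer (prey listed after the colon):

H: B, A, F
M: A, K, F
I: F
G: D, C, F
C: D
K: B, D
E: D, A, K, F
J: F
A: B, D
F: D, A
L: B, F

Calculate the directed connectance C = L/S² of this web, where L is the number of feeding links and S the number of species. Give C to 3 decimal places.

C = 0.142

The web has S = 13 species and L = 24 feeding links.
C = L / S² = 24 / 169 = 0.1420 ≈ 0.142.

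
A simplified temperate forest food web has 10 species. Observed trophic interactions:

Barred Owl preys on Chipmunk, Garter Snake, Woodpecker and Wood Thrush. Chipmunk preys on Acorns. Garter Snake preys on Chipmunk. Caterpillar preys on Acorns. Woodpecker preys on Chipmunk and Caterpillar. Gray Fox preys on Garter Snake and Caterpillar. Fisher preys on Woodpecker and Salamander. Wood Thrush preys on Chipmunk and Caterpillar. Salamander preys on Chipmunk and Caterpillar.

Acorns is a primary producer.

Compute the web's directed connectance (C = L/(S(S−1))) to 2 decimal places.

C = 0.19

The web has S = 10 species and L = 17 feeding links.
C = L / (S(S−1)) = 17 / 90 = 0.1889 ≈ 0.19.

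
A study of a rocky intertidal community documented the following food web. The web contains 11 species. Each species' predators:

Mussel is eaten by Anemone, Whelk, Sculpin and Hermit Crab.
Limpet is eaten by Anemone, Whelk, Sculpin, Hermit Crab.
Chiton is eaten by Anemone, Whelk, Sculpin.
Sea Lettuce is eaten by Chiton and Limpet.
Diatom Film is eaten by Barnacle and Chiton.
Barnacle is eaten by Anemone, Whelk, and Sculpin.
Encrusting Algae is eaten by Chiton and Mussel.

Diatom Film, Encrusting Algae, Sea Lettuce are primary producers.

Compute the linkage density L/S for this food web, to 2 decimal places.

L/S = 1.82

There are L = 20 links among S = 11 species.
L/S = 20/11 = 1.8182 ≈ 1.82.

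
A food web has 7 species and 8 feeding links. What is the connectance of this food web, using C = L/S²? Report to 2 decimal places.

The web has S = 7 species and L = 8 feeding links.
C = L / S² = 8 / 49 = 0.1633 ≈ 0.16.

C = 0.16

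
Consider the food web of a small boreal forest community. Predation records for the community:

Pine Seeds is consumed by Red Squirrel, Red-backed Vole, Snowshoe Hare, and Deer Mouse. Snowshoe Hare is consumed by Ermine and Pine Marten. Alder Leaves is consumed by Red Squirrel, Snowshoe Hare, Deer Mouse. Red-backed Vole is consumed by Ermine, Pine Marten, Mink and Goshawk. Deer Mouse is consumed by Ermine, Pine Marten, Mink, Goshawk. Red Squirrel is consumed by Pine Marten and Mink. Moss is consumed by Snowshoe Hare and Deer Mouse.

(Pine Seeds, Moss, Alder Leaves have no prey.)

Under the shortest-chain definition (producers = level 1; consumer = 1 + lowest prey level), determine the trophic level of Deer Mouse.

Trophic level 2

Pine Seeds is a producer → level 1.
Deer Mouse eats Pine Seeds → level 2.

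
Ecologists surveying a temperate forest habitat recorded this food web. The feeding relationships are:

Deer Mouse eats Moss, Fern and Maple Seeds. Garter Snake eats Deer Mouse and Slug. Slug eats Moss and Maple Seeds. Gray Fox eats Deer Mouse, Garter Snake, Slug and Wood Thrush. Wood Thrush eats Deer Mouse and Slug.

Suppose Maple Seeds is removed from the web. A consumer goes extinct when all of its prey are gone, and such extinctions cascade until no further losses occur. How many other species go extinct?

Remove Maple Seeds.
Every predator of it retains at least one other prey: Deer Mouse still has Moss, Fern; Slug still has Moss.
No consumer loses all prey, so no secondary extinctions occur.

0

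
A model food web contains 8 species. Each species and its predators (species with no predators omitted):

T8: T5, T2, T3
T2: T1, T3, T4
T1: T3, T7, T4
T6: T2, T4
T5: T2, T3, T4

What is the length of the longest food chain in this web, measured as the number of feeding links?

4 links

One longest chain: T8 → T5 → T2 → T1 → T3.
It has 5 species and 4 links.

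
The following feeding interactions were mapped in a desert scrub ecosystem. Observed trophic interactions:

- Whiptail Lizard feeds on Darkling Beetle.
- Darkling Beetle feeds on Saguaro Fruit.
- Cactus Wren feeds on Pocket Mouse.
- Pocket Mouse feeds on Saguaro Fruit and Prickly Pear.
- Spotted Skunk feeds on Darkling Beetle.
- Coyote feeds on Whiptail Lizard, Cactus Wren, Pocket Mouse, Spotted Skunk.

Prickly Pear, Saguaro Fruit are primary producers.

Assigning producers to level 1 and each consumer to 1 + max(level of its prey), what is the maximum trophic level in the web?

Producers (level 1): Prickly Pear, Saguaro Fruit.
Saguaro Fruit → Darkling Beetle → Whiptail Lizard → Coyote gives Coyote level 4.
No species has a prey at level 4, so no species reaches level 5.

4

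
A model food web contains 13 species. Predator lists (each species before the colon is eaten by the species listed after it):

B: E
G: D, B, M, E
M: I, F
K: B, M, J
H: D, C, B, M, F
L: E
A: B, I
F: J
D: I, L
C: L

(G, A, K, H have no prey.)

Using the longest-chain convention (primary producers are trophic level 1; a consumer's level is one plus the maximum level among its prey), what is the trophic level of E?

Trophic level 4

G is a producer → level 1.
D eats G (level 1); other prey at levels: H 1 → level 2.
L eats D (level 2); other prey at levels: C 2 → level 3.
E eats L (level 3); other prey at levels: G 1, B 2 → level 4.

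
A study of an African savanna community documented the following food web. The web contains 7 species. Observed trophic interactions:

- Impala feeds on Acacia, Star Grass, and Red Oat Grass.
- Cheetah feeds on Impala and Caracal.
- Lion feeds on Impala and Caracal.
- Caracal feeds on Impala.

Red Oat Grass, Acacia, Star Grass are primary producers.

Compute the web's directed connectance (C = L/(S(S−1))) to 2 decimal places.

The web has S = 7 species and L = 8 feeding links.
C = L / (S(S−1)) = 8 / 42 = 0.1905 ≈ 0.19.

C = 0.19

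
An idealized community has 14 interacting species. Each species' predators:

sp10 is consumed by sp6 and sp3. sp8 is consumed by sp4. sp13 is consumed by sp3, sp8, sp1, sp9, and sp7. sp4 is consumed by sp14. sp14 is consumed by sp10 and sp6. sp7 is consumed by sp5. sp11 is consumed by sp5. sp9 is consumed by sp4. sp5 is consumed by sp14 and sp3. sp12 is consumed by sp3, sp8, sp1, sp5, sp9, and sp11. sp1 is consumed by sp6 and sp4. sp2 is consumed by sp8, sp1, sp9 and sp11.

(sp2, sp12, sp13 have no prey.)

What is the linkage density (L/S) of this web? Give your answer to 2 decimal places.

L/S = 2.00

There are L = 28 links among S = 14 species.
L/S = 28/14 = 2.0000 ≈ 2.00.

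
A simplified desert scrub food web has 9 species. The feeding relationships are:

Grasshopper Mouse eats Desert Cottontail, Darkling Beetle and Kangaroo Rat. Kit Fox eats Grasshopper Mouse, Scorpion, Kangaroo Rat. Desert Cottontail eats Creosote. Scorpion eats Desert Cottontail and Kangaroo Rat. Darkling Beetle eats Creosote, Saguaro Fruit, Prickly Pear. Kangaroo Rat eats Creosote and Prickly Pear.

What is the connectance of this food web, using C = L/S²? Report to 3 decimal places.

The web has S = 9 species and L = 14 feeding links.
C = L / S² = 14 / 81 = 0.1728 ≈ 0.173.

C = 0.173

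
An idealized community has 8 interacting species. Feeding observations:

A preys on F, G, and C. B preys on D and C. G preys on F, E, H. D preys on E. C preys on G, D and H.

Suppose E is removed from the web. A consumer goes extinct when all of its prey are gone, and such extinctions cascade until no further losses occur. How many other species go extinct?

Remove E.
Round 1: D (all prey gone) → extinct.
No further losses. Total secondary extinctions: 1.

1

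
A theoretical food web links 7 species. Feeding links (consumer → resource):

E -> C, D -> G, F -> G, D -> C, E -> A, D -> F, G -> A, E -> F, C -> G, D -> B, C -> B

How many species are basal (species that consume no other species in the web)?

Basal species (no prey listed): B, A.
Count: 2.

2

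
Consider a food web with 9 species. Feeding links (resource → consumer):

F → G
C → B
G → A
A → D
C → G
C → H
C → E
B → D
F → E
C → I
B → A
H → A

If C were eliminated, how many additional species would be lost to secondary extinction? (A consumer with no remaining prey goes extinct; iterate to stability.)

Remove C.
Round 1: B (all prey gone), I (all prey gone), H (all prey gone) → extinct.
No further losses. Total secondary extinctions: 3.

3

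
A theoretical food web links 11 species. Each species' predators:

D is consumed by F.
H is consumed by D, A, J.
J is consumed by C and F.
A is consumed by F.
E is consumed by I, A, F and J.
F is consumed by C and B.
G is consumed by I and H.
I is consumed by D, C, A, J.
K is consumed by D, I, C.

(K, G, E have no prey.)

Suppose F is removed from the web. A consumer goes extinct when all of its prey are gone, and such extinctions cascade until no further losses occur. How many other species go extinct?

1

Remove F.
Round 1: B (all prey gone) → extinct.
No further losses. Total secondary extinctions: 1.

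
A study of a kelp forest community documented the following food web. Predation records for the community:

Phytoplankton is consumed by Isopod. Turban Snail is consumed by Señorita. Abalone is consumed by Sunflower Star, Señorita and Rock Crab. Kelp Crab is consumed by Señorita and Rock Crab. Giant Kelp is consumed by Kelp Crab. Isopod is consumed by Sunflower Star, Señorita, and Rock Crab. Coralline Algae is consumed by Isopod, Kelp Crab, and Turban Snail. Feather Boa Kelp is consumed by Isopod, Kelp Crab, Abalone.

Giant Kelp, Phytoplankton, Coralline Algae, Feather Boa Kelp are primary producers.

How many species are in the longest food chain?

3 species

One longest chain: Giant Kelp → Kelp Crab → Rock Crab.
It has 3 species and 2 links.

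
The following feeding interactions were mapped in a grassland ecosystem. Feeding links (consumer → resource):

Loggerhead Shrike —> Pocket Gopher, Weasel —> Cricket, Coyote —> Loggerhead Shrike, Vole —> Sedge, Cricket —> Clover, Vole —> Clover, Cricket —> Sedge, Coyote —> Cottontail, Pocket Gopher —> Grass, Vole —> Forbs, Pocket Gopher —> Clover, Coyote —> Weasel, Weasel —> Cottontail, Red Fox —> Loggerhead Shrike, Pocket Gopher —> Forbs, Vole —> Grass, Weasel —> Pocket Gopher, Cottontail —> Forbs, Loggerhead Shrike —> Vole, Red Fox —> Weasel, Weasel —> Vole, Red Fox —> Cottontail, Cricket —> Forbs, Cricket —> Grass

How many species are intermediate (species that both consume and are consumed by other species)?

6

Intermediate species (has both prey and predators): Vole, Cottontail, Pocket Gopher, Cricket, Loggerhead Shrike, Weasel.
Count: 6.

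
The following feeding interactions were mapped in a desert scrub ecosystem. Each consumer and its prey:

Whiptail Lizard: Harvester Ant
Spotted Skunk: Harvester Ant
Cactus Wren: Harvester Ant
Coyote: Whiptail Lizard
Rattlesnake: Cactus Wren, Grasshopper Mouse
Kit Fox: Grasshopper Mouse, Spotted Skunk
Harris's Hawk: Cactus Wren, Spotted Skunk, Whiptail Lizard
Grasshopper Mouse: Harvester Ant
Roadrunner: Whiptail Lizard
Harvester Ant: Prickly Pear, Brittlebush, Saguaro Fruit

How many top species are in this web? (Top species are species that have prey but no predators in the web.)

5

Top species (has prey, but nothing eats it): Kit Fox, Roadrunner, Coyote, Harris's Hawk, Rattlesnake.
Count: 5.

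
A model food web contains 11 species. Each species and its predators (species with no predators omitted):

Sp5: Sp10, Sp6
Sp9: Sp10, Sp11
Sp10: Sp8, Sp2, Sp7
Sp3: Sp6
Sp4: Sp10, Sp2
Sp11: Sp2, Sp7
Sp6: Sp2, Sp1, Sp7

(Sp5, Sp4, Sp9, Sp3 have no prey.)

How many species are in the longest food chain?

One longest chain: Sp5 → Sp10 → Sp8.
It has 3 species and 2 links.

3 species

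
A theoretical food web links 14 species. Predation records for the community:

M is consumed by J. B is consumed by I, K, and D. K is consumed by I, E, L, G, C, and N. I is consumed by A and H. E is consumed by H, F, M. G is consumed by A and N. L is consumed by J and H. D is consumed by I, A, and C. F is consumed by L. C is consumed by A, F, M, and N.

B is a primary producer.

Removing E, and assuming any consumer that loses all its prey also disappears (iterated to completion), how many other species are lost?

0

Remove E.
Every predator of it retains at least one other prey: M still has C; F still has C; H still has I, L.
No consumer loses all prey, so no secondary extinctions occur.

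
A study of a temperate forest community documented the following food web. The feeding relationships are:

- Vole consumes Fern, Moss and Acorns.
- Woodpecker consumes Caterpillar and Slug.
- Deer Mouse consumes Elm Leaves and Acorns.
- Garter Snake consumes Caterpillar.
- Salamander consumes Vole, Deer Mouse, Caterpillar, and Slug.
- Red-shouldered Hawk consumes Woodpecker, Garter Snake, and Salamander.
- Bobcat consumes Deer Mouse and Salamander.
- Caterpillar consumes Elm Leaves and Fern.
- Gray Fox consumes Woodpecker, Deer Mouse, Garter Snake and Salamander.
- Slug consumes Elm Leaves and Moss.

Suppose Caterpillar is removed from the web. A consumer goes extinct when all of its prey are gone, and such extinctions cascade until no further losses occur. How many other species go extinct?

Remove Caterpillar.
Round 1: Garter Snake (all prey gone) → extinct.
No further losses. Total secondary extinctions: 1.

1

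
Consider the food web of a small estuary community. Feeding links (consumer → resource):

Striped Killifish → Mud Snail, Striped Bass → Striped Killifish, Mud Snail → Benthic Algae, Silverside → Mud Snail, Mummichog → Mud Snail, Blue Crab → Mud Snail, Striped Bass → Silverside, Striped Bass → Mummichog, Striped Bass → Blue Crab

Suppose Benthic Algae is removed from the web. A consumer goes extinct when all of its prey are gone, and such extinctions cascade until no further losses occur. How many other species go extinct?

6

Remove Benthic Algae.
Round 1: Mud Snail (all prey gone) → extinct.
Round 2: Striped Killifish (all prey gone), Silverside (all prey gone), Mummichog (all prey gone), Blue Crab (all prey gone) → extinct.
Round 3: Striped Bass (all prey gone) → extinct.
No further losses. Total secondary extinctions: 6.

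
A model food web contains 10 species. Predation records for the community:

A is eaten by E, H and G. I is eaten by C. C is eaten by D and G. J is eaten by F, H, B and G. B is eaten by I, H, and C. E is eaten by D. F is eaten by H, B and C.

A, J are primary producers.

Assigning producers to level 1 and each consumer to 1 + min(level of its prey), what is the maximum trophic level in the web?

3

Producers (level 1): A, J.
Following each consumer down to its lowest-level prey: J → B → I (levels 1 through 3).
All prey of I (B 2) are at level 2 or above, so I is at level 1 + 2 = 3.
Every consumer has at least one prey at level 2 or below, so none exceeds level 3.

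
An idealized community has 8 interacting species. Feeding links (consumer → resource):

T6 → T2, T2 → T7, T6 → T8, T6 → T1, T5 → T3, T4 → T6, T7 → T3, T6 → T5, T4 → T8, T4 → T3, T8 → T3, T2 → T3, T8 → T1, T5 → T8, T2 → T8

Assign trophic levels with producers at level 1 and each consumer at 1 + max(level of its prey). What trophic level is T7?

Trophic level 2

T3 is a producer → level 1.
T7 eats T3 → level 2.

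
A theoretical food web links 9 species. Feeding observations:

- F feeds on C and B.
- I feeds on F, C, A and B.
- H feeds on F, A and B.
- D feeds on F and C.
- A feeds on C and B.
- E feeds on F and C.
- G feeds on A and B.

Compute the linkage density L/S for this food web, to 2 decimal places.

L/S = 1.89

There are L = 17 links among S = 9 species.
L/S = 17/9 = 1.8889 ≈ 1.89.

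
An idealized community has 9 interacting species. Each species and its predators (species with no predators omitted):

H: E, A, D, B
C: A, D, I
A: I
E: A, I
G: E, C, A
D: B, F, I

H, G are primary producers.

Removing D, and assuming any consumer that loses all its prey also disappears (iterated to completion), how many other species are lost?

1

Remove D.
Round 1: F (all prey gone) → extinct.
No further losses. Total secondary extinctions: 1.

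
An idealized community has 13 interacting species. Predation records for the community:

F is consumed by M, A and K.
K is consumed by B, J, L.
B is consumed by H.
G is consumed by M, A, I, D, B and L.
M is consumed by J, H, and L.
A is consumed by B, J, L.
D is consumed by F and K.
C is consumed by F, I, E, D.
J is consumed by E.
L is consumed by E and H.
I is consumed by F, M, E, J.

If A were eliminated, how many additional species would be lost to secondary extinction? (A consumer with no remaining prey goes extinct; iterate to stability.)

Remove A.
Every predator of it retains at least one other prey: B still has G, K; L still has G, K, M; J still has I, K, M.
No consumer loses all prey, so no secondary extinctions occur.

0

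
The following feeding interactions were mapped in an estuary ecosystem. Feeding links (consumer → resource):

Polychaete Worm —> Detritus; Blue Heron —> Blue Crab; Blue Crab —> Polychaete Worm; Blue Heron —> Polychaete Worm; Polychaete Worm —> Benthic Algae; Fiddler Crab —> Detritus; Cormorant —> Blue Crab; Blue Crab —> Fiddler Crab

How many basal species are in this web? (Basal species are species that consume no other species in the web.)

2

Basal species (no prey listed): Detritus, Benthic Algae.
Count: 2.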